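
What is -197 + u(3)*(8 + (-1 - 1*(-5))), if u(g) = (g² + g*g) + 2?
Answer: 43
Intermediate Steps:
u(g) = 2 + 2*g² (u(g) = (g² + g²) + 2 = 2*g² + 2 = 2 + 2*g²)
-197 + u(3)*(8 + (-1 - 1*(-5))) = -197 + (2 + 2*3²)*(8 + (-1 - 1*(-5))) = -197 + (2 + 2*9)*(8 + (-1 + 5)) = -197 + (2 + 18)*(8 + 4) = -197 + 20*12 = -197 + 240 = 43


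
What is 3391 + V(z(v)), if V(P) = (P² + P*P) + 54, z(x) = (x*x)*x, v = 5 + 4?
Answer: 1066327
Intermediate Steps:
v = 9
z(x) = x³ (z(x) = x²*x = x³)
V(P) = 54 + 2*P² (V(P) = (P² + P²) + 54 = 2*P² + 54 = 54 + 2*P²)
3391 + V(z(v)) = 3391 + (54 + 2*(9³)²) = 3391 + (54 + 2*729²) = 3391 + (54 + 2*531441) = 3391 + (54 + 1062882) = 3391 + 1062936 = 1066327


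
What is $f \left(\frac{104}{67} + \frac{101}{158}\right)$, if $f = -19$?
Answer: $- \frac{440781}{10586} \approx -41.638$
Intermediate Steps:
$f \left(\frac{104}{67} + \frac{101}{158}\right) = - 19 \left(\frac{104}{67} + \frac{101}{158}\right) = \left(-19\right) \frac{23199}{10586} = - \frac{440781}{10586}$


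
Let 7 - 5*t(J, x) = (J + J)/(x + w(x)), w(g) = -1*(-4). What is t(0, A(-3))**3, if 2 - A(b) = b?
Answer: 343/125 ≈ 2.7440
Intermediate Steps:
w(g) = 4
A(b) = 2 - b
t(J, x) = 7/5 - 2*J/(5*(4 + x)) (t(J, x) = 7/5 - (J + J)/(5*(x + 4)) = 7/5 - 2*J/(5*(4 + x)))
t(0, A(-3))**3 = ((28 - 2*0 + 7*(2 - 1*(-3)))/(5*(4 + (2 - 1*(-3)))))**3 = ((28 + 0 + 7*(2 + 3))/(5*(4 + (2 + 3))))**3 = ((28 + 0 + 7*5)/(5*(4 + 5)))**3 = ((1/5)*(28 + 0 + 35)/9)**3 = ((1/5)*(1/9)*63)**3 = (7/5)**3 = 343/125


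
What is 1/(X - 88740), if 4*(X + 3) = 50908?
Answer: -1/76016 ≈ -1.3155e-5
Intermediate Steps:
X = 12724 (X = -3 + (1/4)*50908 = -3 + 12727 = 12724)
1/(X - 88740) = 1/(12724 - 88740) = 1/(-76016) = -1/76016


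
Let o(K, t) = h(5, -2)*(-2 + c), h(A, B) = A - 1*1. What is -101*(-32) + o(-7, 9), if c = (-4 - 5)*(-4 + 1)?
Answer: 3332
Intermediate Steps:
h(A, B) = -1 + A (h(A, B) = A - 1 = -1 + A)
c = 27 (c = -9*(-3) = 27)
o(K, t) = 100 (o(K, t) = (-1 + 5)*(-2 + 27) = 4*25 = 100)
-101*(-32) + o(-7, 9) = -101*(-32) + 100 = 3232 + 100 = 3332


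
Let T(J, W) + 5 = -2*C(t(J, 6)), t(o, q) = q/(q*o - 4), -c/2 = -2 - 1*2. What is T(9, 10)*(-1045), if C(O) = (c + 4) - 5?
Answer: 19855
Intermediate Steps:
c = 8 (c = -2*(-2 - 1*2) = -2*(-2 - 2) = -2*(-4) = 8)
t(o, q) = q/(-4 + o*q) (t(o, q) = q/(o*q - 4) = q/(-4 + o*q))
C(O) = 7 (C(O) = (8 + 4) - 5 = 12 - 5 = 7)
T(J, W) = -19 (T(J, W) = -5 - 2*7 = -5 - 14 = -19)
T(9, 10)*(-1045) = -19*(-1045) = 19855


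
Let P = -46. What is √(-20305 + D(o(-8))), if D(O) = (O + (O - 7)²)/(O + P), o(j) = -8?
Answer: I*√6580122/18 ≈ 142.51*I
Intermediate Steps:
D(O) = (O + (-7 + O)²)/(-46 + O) (D(O) = (O + (O - 7)²)/(O - 46) = (O + (-7 + O)²)/(-46 + O))
√(-20305 + D(o(-8))) = √(-20305 + (-8 + (-7 - 8)²)/(-46 - 8)) = √(-20305 + (-8 + (-15)²)/(-54)) = √(-20305 - (-8 + 225)/54) = √(-20305 - 1/54*217) = √(-20305 - 217/54) = √(-1096687/54) = I*√6580122/18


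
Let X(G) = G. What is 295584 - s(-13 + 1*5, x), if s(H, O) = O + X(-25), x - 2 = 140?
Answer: 295467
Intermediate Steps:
x = 142 (x = 2 + 140 = 142)
s(H, O) = -25 + O (s(H, O) = O - 25 = -25 + O)
295584 - s(-13 + 1*5, x) = 295584 - (-25 + 142) = 295584 - 1*117 = 295584 - 117 = 295467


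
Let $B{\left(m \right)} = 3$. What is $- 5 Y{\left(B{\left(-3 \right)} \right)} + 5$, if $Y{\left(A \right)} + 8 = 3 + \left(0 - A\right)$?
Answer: $45$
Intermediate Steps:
$Y{\left(A \right)} = -5 - A$ ($Y{\left(A \right)} = -8 + \left(3 + \left(0 - A\right)\right) = -8 - \left(-3 + A\right) = -5 - A$)
$- 5 Y{\left(B{\left(-3 \right)} \right)} + 5 = - 5 \left(-5 - 3\right) + 5 = \left(-5\right) \left(-8\right) + 5 = 40 + 5 = 45$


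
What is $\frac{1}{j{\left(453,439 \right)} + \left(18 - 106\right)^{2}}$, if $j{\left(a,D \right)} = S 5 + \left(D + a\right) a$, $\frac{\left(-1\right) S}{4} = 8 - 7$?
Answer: $\frac{1}{411800} \approx 2.4284 \cdot 10^{-6}$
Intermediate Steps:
$S = -4$ ($S = - 4 \left(8 - 7\right) = \left(-4\right) 1 = -4$)
$j{\left(a,D \right)} = -20 + a \left(D + a\right)$ ($j{\left(a,D \right)} = \left(-4\right) 5 + \left(D + a\right) a = -20 + a \left(D + a\right)$)
$\frac{1}{j{\left(453,439 \right)} + \left(18 - 106\right)^{2}} = \frac{1}{\left(-20 + 453^{2} + 439 \cdot 453\right) + \left(18 - 106\right)^{2}} = \frac{1}{\left(-20 + 205209 + 198867\right) + \left(-88\right)^{2}} = \frac{1}{404056 + 7744} = \frac{1}{411800}$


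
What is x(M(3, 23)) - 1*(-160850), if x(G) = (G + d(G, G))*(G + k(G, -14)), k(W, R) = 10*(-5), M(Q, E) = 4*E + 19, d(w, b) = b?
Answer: 174392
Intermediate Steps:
M(Q, E) = 19 + 4*E
k(W, R) = -50
x(G) = 2*G*(-50 + G) (x(G) = (G + G)*(G - 50) = (2*G)*(-50 + G) = 2*G*(-50 + G))
x(M(3, 23)) - 1*(-160850) = 2*(19 + 4*23)*(-50 + (19 + 4*23)) - 1*(-160850) = 2*(19 + 92)*(-50 + (19 + 92)) + 160850 = 2*111*(-50 + 111) + 160850 = 2*111*61 + 160850 = 13542 + 160850 = 174392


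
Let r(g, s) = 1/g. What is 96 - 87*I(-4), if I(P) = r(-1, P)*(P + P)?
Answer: -600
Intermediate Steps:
I(P) = -2*P (I(P) = (P + P)/(-1) = -2*P)
96 - 87*I(-4) = 96 - (-174)*(-4) = 96 - 87*8 = 96 - 696 = -600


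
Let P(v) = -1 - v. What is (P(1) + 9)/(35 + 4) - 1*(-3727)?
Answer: 145360/39 ≈ 3727.2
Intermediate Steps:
(P(1) + 9)/(35 + 4) - 1*(-3727) = ((-1 - 1*1) + 9)/(35 + 4) - 1*(-3727) = ((-1 - 1) + 9)/39 + 3727 = (-2 + 9)*(1/39) + 3727 = 7*(1/39) + 3727 = 7/39 + 3727 = 145360/39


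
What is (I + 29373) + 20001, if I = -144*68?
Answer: 39582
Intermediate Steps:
I = -9792
(I + 29373) + 20001 = (-9792 + 29373) + 20001 = 19581 + 20001 = 39582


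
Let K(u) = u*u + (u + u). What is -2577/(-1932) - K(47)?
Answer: -1482273/644 ≈ -2301.7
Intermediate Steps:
K(u) = u² + 2*u
-2577/(-1932) - K(47) = -2577/(-1932) - 47*(2 + 47) = -2577*(-1/1932) - 47*49 = 859/644 - 1*2303 = 859/644 - 2303 = -1482273/644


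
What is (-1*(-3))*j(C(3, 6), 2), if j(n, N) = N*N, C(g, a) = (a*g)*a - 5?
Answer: 12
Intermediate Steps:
C(g, a) = -5 + g*a**2 (C(g, a) = g*a**2 - 5 = -5 + g*a**2)
j(n, N) = N**2
(-1*(-3))*j(C(3, 6), 2) = -1*(-3)*2**2 = 3*4 = 12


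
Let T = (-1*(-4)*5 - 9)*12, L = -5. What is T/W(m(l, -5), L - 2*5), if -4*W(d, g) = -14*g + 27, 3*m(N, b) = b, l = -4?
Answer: -176/79 ≈ -2.2278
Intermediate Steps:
m(N, b) = b/3
W(d, g) = -27/4 + 7*g/2 (W(d, g) = -(-14*g + 27)/4 = -(27 - 14*g)/4 = -27/4 + 7*g/2)
T = 132 (T = (4*5 - 9)*12 = (20 - 9)*12 = 11*12 = 132)
T/W(m(l, -5), L - 2*5) = 132/(-27/4 + 7*(-5 - 2*5)/2) = 132/(-27/4 + 7*(-5 - 10)/2) = 132/(-27/4 + (7/2)*(-15)) = 132/(-27/4 - 105/2) = 132/(-237/4) = 132*(-4/237) = -176/79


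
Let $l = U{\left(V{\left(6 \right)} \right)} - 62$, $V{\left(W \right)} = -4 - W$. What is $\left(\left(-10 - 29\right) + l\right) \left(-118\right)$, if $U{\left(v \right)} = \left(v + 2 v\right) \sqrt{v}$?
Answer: $11918 + 3540 i \sqrt{10} \approx 11918.0 + 11194.0 i$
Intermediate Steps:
$U{\left(v \right)} = 3 v^{\frac{3}{2}}$ ($U{\left(v \right)} = 3 v \sqrt{v} = 3 v^{\frac{3}{2}}$)
$l = -62 - 30 i \sqrt{10}$ ($l = 3 \left(-4 - 6\right)^{\frac{3}{2}} - 62 = 3 \left(-10\right)^{\frac{3}{2}} - 62 = 3 \left(- 10 i \sqrt{10}\right) - 62 = - 30 i \sqrt{10} - 62 = -62 - 30 i \sqrt{10} \approx -62.0 - 94.868 i$)
$\left(\left(-10 - 29\right) + l\right) \left(-118\right) = \left(\left(-10 - 29\right) - \left(62 + 30 i \sqrt{10}\right)\right) \left(-118\right) = \left(-39 - \left(62 + 30 i \sqrt{10}\right)\right) \left(-118\right) = \left(-101 - 30 i \sqrt{10}\right) \left(-118\right) = 11918 + 3540 i \sqrt{10}$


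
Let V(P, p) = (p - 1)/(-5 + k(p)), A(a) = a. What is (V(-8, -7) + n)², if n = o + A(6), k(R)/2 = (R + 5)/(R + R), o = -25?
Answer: 326041/1089 ≈ 299.40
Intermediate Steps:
k(R) = (5 + R)/R (k(R) = 2*((R + 5)/(R + R)) = 2*((5 + R)/((2*R))) = 2*((5 + R)*(1/(2*R))) = 2*((5 + R)/(2*R)) = (5 + R)/R)
V(P, p) = (-1 + p)/(-5 + (5 + p)/p) (V(P, p) = (p - 1)/(-5 + (5 + p)/p) = (-1 + p)/(-5 + (5 + p)/p))
n = -19 (n = -25 + 6 = -19)
(V(-8, -7) + n)² = (-7*(1 - 1*(-7))/(-5 + 4*(-7)) - 19)² = (-7*(1 + 7)/(-5 - 28) - 19)² = (-7*8/(-33) - 19)² = (-7*(-1/33)*8 - 19)² = (56/33 - 19)² = (-571/33)² = 326041/1089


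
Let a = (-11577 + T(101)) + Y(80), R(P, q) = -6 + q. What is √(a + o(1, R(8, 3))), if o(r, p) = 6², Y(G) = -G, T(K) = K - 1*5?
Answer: 5*I*√461 ≈ 107.35*I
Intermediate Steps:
T(K) = -5 + K (T(K) = K - 5 = -5 + K)
o(r, p) = 36
a = -11561 (a = (-11577 + (-5 + 101)) - 1*80 = (-11577 + 96) - 80 = -11481 - 80 = -11561)
√(a + o(1, R(8, 3))) = √(-11561 + 36) = √(-11525) = 5*I*√461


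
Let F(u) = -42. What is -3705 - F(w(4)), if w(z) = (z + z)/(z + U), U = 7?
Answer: -3663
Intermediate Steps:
w(z) = 2*z/(7 + z) (w(z) = (z + z)/(z + 7) = (2*z)/(7 + z) = 2*z/(7 + z))
-3705 - F(w(4)) = -3705 - 1*(-42) = -3705 + 42 = -3663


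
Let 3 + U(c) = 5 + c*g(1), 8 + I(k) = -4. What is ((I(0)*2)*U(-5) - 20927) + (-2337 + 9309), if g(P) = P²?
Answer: -13883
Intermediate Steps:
I(k) = -12 (I(k) = -8 - 4 = -12)
U(c) = 2 + c (U(c) = -3 + (5 + c*1²) = -3 + (5 + c*1) = -3 + (5 + c) = 2 + c)
((I(0)*2)*U(-5) - 20927) + (-2337 + 9309) = ((-12*2)*(2 - 5) - 20927) + (-2337 + 9309) = (-24*(-3) - 20927) + 6972 = (72 - 20927) + 6972 = -20855 + 6972 = -13883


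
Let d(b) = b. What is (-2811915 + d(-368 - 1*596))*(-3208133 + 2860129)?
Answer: 978893143516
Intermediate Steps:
(-2811915 + d(-368 - 1*596))*(-3208133 + 2860129) = (-2811915 + (-368 - 1*596))*(-3208133 + 2860129) = (-2811915 + (-368 - 596))*(-348004) = (-2811915 - 964)*(-348004) = -2812879*(-348004) = 978893143516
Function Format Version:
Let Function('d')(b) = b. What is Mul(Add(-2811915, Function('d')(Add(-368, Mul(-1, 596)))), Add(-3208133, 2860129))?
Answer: 978893143516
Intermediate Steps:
Mul(Add(-2811915, Function('d')(Add(-368, Mul(-1, 596)))), Add(-3208133, 2860129)) = Mul(Add(-2811915, Add(-368, Mul(-1, 596))), Add(-3208133, 2860129)) = Mul(Add(-2811915, Add(-368, -596)), -348004) = Mul(Add(-2811915, -964), -348004) = Mul(-2812879, -348004) = 978893143516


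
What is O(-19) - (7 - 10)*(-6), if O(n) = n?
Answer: -37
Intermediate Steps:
O(-19) - (7 - 10)*(-6) = -19 - (7 - 10)*(-6) = -19 - (-3)*(-6) = -19 - 1*18 = -19 - 18 = -37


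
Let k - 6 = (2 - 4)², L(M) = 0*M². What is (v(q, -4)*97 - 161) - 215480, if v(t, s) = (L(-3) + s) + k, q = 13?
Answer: -215059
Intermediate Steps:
L(M) = 0
k = 10 (k = 6 + (2 - 4)² = 6 + (-2)² = 6 + 4 = 10)
v(t, s) = 10 + s (v(t, s) = (0 + s) + 10 = s + 10 = 10 + s)
(v(q, -4)*97 - 161) - 215480 = ((10 - 4)*97 - 161) - 215480 = (6*97 - 161) - 215480 = (582 - 161) - 215480 = 421 - 215480 = -215059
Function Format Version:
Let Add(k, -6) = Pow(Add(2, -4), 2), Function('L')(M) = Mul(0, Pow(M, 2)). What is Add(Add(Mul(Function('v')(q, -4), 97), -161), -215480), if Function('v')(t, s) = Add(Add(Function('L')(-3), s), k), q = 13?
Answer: -215059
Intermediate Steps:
Function('L')(M) = 0
k = 10 (k = Add(6, Pow(Add(2, -4), 2)) = Add(6, Pow(-2, 2)) = Add(6, 4) = 10)
Function('v')(t, s) = Add(10, s) (Function('v')(t, s) = Add(Add(0, s), 10) = Add(s, 10) = Add(10, s))
Add(Add(Mul(Function('v')(q, -4), 97), -161), -215480) = Add(Add(Mul(Add(10, -4), 97), -161), -215480) = Add(Add(Mul(6, 97), -161), -215480) = Add(Add(582, -161), -215480) = Add(421, -215480) = -215059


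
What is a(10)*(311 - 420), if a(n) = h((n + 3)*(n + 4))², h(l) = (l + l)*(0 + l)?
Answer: -478378927936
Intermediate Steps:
h(l) = 2*l² (h(l) = (2*l)*l = 2*l²)
a(n) = 4*(3 + n)⁴*(4 + n)⁴ (a(n) = (2*((n + 3)*(n + 4))²)² = (2*((3 + n)*(4 + n))²)² = (2*((3 + n)²*(4 + n)²))² = (2*(3 + n)²*(4 + n)²)² = 4*(3 + n)⁴*(4 + n)⁴)
a(10)*(311 - 420) = (4*(12 + 10² + 7*10)⁴)*(311 - 420) = (4*(12 + 100 + 70)⁴)*(-109) = (4*182⁴)*(-109) = (4*1097199376)*(-109) = 4388797504*(-109) = -478378927936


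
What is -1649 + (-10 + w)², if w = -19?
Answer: -808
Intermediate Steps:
-1649 + (-10 + w)² = -1649 + (-10 - 19)² = -1649 + (-29)² = -1649 + 841 = -808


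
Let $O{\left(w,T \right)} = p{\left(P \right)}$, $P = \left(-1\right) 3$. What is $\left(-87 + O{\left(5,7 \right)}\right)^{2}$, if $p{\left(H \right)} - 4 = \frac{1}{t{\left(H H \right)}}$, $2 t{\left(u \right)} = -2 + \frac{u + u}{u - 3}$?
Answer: $6561$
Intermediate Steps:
$P = -3$
$t{\left(u \right)} = -1 + \frac{u}{-3 + u}$ ($t{\left(u \right)} = \frac{-2 + \frac{u + u}{u - 3}}{2} = \frac{-2 + \frac{2 u}{-3 + u}}{2} = -1 + \frac{u}{-3 + u}$)
$p{\left(H \right)} = 3 + \frac{H^{2}}{3}$ ($p{\left(H \right)} = 4 + \frac{1}{3 \frac{1}{-3 + H H}} = 4 + \frac{1}{3 \frac{1}{-3 + H^{2}}} = 4 + \left(-1 + \frac{H^{2}}{3}\right) = 3 + \frac{H^{2}}{3}$)
$O{\left(w,T \right)} = 6$ ($O{\left(w,T \right)} = 3 + \frac{\left(-3\right)^{2}}{3} = 3 + \frac{1}{3} \cdot 9 = 3 + 3 = 6$)
$\left(-87 + O{\left(5,7 \right)}\right)^{2} = \left(-87 + 6\right)^{2} = \left(-81\right)^{2} = 6561$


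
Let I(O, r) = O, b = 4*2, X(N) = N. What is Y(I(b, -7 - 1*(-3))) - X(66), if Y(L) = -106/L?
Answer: -317/4 ≈ -79.250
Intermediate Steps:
b = 8
Y(I(b, -7 - 1*(-3))) - X(66) = -106/8 - 1*66 = -106*⅛ - 66 = -53/4 - 66 = -317/4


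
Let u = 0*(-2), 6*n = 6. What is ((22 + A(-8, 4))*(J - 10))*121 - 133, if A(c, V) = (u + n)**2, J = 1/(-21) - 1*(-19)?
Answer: 520411/21 ≈ 24781.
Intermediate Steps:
n = 1 (n = (1/6)*6 = 1)
u = 0
J = 398/21 (J = -1/21 + 19 = 398/21 ≈ 18.952)
A(c, V) = 1 (A(c, V) = (0 + 1)**2 = 1**2 = 1)
((22 + A(-8, 4))*(J - 10))*121 - 133 = ((22 + 1)*(398/21 - 10))*121 - 133 = (23*(188/21))*121 - 133 = (4324/21)*121 - 133 = 523204/21 - 133 = 520411/21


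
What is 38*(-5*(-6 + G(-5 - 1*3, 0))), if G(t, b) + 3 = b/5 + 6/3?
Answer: 1330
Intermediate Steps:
G(t, b) = -1 + b/5 (G(t, b) = -3 + (b/5 + 6/3) = -3 + (b*(1/5) + 6*(1/3)) = -3 + (b/5 + 2) = -3 + (2 + b/5) = -1 + b/5)
38*(-5*(-6 + G(-5 - 1*3, 0))) = 38*(-5*(-6 + (-1 + (1/5)*0))) = 38*(-5*(-6 + (-1 + 0))) = 38*(-5*(-6 - 1)) = 38*(-5*(-7)) = 38*35 = 1330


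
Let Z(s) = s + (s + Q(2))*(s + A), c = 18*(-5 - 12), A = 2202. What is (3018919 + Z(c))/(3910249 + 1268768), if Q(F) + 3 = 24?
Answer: 2478253/5179017 ≈ 0.47852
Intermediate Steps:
Q(F) = 21 (Q(F) = -3 + 24 = 21)
c = -306 (c = 18*(-17) = -306)
Z(s) = s + (21 + s)*(2202 + s) (Z(s) = s + (s + 21)*(s + 2202) = s + (21 + s)*(2202 + s))
(3018919 + Z(c))/(3910249 + 1268768) = (3018919 + (46242 + (-306)**2 + 2224*(-306)))/(3910249 + 1268768) = (3018919 + (46242 + 93636 - 680544))/5179017 = (3018919 - 540666)*(1/5179017) = 2478253*(1/5179017) = 2478253/5179017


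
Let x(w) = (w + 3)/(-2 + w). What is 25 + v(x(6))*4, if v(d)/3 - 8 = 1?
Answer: 133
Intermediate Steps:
x(w) = (3 + w)/(-2 + w)
v(d) = 27 (v(d) = 24 + 3*1 = 24 + 3 = 27)
25 + v(x(6))*4 = 25 + 27*4 = 25 + 108 = 133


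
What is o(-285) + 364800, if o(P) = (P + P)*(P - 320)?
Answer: 709650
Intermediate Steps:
o(P) = 2*P*(-320 + P) (o(P) = (2*P)*(-320 + P) = 2*P*(-320 + P))
o(-285) + 364800 = 2*(-285)*(-320 - 285) + 364800 = 2*(-285)*(-605) + 364800 = 344850 + 364800 = 709650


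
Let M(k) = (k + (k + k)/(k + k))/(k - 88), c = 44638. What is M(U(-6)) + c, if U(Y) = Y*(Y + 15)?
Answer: 6338649/142 ≈ 44638.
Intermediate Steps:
U(Y) = Y*(15 + Y)
M(k) = (1 + k)/(-88 + k) (M(k) = (k + (2*k)/((2*k)))/(-88 + k) = (k + (2*k)*(1/(2*k)))/(-88 + k) = (k + 1)/(-88 + k) = (1 + k)/(-88 + k))
M(U(-6)) + c = (1 - 6*(15 - 6))/(-88 - 6*(15 - 6)) + 44638 = (1 - 6*9)/(-88 - 6*9) + 44638 = (1 - 54)/(-88 - 54) + 44638 = -53/(-142) + 44638 = -1/142*(-53) + 44638 = 53/142 + 44638 = 6338649/142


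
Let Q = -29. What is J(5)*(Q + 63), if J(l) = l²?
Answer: 850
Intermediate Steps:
J(5)*(Q + 63) = 5²*(-29 + 63) = 25*34 = 850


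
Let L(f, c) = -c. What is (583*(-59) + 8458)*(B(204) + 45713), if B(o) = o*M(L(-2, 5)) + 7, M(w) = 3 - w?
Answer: -1228263528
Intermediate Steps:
B(o) = 7 + 8*o (B(o) = o*(3 - (-1)*5) + 7 = o*(3 - 1*(-5)) + 7 = o*(3 + 5) + 7 = o*8 + 7 = 8*o + 7 = 7 + 8*o)
(583*(-59) + 8458)*(B(204) + 45713) = (583*(-59) + 8458)*((7 + 8*204) + 45713) = (-34397 + 8458)*((7 + 1632) + 45713) = -25939*(1639 + 45713) = -25939*47352 = -1228263528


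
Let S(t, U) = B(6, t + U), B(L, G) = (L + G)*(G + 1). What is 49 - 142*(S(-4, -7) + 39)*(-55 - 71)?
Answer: 1592437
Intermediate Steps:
B(L, G) = (1 + G)*(G + L) (B(L, G) = (G + L)*(1 + G) = (1 + G)*(G + L))
S(t, U) = 6 + (U + t)² + 7*U + 7*t (S(t, U) = (t + U) + 6 + (t + U)² + (t + U)*6 = (U + t) + 6 + (U + t)² + (U + t)*6 = (U + t) + 6 + (U + t)² + (6*U + 6*t) = 6 + (U + t)² + 7*U + 7*t)
49 - 142*(S(-4, -7) + 39)*(-55 - 71) = 49 - 142*((6 + (-7 - 4)² + 7*(-7) + 7*(-4)) + 39)*(-55 - 71) = 49 - 142*((6 + (-11)² - 49 - 28) + 39)*(-126) = 49 - 142*((6 + 121 - 49 - 28) + 39)*(-126) = 49 - 142*(50 + 39)*(-126) = 49 - 12638*(-126) = 49 - 142*(-11214) = 49 + 1592388 = 1592437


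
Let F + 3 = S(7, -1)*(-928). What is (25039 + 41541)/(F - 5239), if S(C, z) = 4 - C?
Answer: -33290/1229 ≈ -27.087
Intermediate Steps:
F = 2781 (F = -3 + (4 - 1*7)*(-928) = -3 + (4 - 7)*(-928) = -3 - 3*(-928) = -3 + 2784 = 2781)
(25039 + 41541)/(F - 5239) = (25039 + 41541)/(2781 - 5239) = 66580/(-2458) = 66580*(-1/2458) = -33290/1229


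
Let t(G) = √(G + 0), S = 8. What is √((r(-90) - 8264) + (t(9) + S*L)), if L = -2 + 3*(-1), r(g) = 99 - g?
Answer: 52*I*√3 ≈ 90.067*I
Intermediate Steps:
t(G) = √G
L = -5 (L = -2 - 3 = -5)
√((r(-90) - 8264) + (t(9) + S*L)) = √(((99 - 1*(-90)) - 8264) + (√9 + 8*(-5))) = √(((99 + 90) - 8264) + (3 - 40)) = √((189 - 8264) - 37) = √(-8075 - 37) = √(-8112) = 52*I*√3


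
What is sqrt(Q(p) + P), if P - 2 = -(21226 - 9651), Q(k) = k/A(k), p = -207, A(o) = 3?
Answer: I*sqrt(11642) ≈ 107.9*I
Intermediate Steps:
Q(k) = k/3
P = -11573 (P = 2 - (21226 - 9651) = 2 - 1*11575 = 2 - 11575 = -11573)
sqrt(Q(p) + P) = sqrt((1/3)*(-207) - 11573) = sqrt(-69 - 11573) = sqrt(-11642) = I*sqrt(11642)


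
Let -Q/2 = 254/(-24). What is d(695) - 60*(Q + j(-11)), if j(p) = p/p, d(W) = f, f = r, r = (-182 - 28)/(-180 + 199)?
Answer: -25480/19 ≈ -1341.1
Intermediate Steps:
r = -210/19 ≈ -11.053
Q = 127/6 (Q = -508/(-24) = -508*(-1)/24 = -2*(-127/12) = 127/6 ≈ 21.167)
f = -210/19 ≈ -11.053
d(W) = -210/19
j(p) = 1
d(695) - 60*(Q + j(-11)) = -210/19 - 60*(127/6 + 1) = -210/19 - 60*133/6 = -210/19 - 1*1330 = -210/19 - 1330 = -25480/19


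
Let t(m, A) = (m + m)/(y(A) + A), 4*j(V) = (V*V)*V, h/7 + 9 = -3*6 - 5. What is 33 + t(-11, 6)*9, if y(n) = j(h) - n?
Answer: 46362723/1404928 ≈ 33.000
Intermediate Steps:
h = -224 (h = -63 + 7*(-3*6 - 5) = -63 + 7*(-18 - 5) = -63 + 7*(-23) = -63 - 161 = -224)
j(V) = V³/4 (j(V) = ((V*V)*V)/4 = (V²*V)/4 = V³/4)
y(n) = -2809856 - n (y(n) = (¼)*(-224)³ - n = (¼)*(-11239424) - n = -2809856 - n)
t(m, A) = -m/1404928 (t(m, A) = (m + m)/((-2809856 - A) + A) = (2*m)/(-2809856) = (2*m)*(-1/2809856) = -m/1404928)
33 + t(-11, 6)*9 = 33 - 1/1404928*(-11)*9 = 33 + (11/1404928)*9 = 33 + 99/1404928 = 46362723/1404928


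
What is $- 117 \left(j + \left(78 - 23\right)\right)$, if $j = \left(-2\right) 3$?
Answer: $-5733$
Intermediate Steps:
$j = -6$
$- 117 \left(j + \left(78 - 23\right)\right) = - 117 \left(-6 + \left(78 - 23\right)\right) = - 117 \left(-6 + 55\right) = \left(-117\right) 49 = -5733$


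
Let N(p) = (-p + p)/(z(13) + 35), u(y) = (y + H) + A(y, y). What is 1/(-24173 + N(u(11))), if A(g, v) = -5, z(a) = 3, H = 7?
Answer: -1/24173 ≈ -4.1368e-5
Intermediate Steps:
u(y) = 2 + y (u(y) = (y + 7) - 5 = (7 + y) - 5 = 2 + y)
N(p) = 0 (N(p) = (-p + p)/(3 + 35) = 0/38 = 0*(1/38) = 0)
1/(-24173 + N(u(11))) = 1/(-24173 + 0) = 1/(-24173) = -1/24173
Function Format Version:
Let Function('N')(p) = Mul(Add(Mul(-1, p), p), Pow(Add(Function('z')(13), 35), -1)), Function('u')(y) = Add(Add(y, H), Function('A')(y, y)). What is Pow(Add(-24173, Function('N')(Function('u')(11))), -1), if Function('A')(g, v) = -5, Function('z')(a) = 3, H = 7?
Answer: Rational(-1, 24173) ≈ -4.1368e-5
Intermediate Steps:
Function('u')(y) = Add(2, y) (Function('u')(y) = Add(Add(y, 7), -5) = Add(Add(7, y), -5) = Add(2, y))
Function('N')(p) = 0 (Function('N')(p) = Mul(Add(Mul(-1, p), p), Pow(Add(3, 35), -1)) = Mul(0, Pow(38, -1)) = Mul(0, Rational(1, 38)) = 0)
Pow(Add(-24173, Function('N')(Function('u')(11))), -1) = Pow(Add(-24173, 0), -1) = Pow(-24173, -1) = Rational(-1, 24173)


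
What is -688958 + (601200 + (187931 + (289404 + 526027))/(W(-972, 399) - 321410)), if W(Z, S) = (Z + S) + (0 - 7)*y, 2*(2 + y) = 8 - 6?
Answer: -14128486585/160988 ≈ -87761.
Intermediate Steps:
y = -1 (y = -2 + (8 - 6)/2 = -2 + (½)*2 = -2 + 1 = -1)
W(Z, S) = 7 + S + Z (W(Z, S) = (Z + S) + (0 - 7)*(-1) = (S + Z) - 7*(-1) = (S + Z) + 7 = 7 + S + Z)
-688958 + (601200 + (187931 + (289404 + 526027))/(W(-972, 399) - 321410)) = -688958 + (601200 + (187931 + (289404 + 526027))/((7 + 399 - 972) - 321410)) = -688958 + (601200 + (187931 + 815431)/(-566 - 321410)) = -688958 + (601200 + 1003362/(-321976)) = -688958 + (601200 + 1003362*(-1/321976)) = -688958 + (601200 - 501681/160988) = -688958 + 96785483919/160988 = -14128486585/160988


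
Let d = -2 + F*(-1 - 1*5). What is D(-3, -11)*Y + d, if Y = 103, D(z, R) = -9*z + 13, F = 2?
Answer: 4106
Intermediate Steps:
D(z, R) = 13 - 9*z
d = -14 (d = -2 + 2*(-1 - 1*5) = -2 + 2*(-1 - 5) = -2 + 2*(-6) = -2 - 12 = -14)
D(-3, -11)*Y + d = (13 - 9*(-3))*103 - 14 = (13 + 27)*103 - 14 = 40*103 - 14 = 4120 - 14 = 4106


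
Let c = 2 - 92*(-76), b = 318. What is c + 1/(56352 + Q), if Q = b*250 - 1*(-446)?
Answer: 953268213/136298 ≈ 6994.0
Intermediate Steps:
Q = 79946 (Q = 318*250 - 1*(-446) = 79500 + 446 = 79946)
c = 6994 (c = 2 + 6992 = 6994)
c + 1/(56352 + Q) = 6994 + 1/(56352 + 79946) = 6994 + 1/136298 = 953268213/136298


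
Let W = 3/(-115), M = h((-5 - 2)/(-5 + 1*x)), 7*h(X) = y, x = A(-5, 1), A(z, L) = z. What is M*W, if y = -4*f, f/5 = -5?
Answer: -60/161 ≈ -0.37267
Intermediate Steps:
f = -25 (f = 5*(-5) = -25)
x = -5
y = 100 (y = -4*(-25) = 100)
h(X) = 100/7 (h(X) = (⅐)*100 = 100/7)
M = 100/7 ≈ 14.286
W = -3/115 (W = 3*(-1/115) = -3/115 ≈ -0.026087)
M*W = (100/7)*(-3/115) = -60/161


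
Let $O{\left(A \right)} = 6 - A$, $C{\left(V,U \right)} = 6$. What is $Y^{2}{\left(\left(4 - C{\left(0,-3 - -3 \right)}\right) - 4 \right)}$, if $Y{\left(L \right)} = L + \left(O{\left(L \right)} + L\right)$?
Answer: $0$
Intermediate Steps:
$Y{\left(L \right)} = 6 + L$ ($Y{\left(L \right)} = L + \left(\left(6 - L\right) + L\right) = L + 6 = 6 + L$)
$Y^{2}{\left(\left(4 - C{\left(0,-3 - -3 \right)}\right) - 4 \right)} = \left(6 + \left(\left(4 - 6\right) - 4\right)\right)^{2} = \left(6 - 6\right)^{2} = 0^{2} = 0$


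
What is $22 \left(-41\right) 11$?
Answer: $-9922$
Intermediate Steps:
$22 \left(-41\right) 11 = \left(-902\right) 11 = -9922$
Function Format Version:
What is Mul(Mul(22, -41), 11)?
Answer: -9922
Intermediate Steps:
Mul(Mul(22, -41), 11) = Mul(-902, 11) = -9922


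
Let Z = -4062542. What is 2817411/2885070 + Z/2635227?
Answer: -1432066836881/2534271453630 ≈ -0.56508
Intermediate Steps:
2817411/2885070 + Z/2635227 = 2817411/2885070 - 4062542/2635227 = 2817411*(1/2885070) - 4062542*1/2635227 = 939137/961690 - 4062542/2635227 = -1432066836881/2534271453630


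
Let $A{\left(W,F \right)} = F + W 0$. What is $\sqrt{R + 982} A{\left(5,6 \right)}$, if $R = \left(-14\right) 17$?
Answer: $12 \sqrt{186} \approx 163.66$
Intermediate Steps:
$R = -238$
$A{\left(W,F \right)} = F$ ($A{\left(W,F \right)} = F + 0 = F$)
$\sqrt{R + 982} A{\left(5,6 \right)} = \sqrt{-238 + 982} \cdot 6 = \sqrt{744} \cdot 6 = 2 \sqrt{186} \cdot 6 = 12 \sqrt{186}$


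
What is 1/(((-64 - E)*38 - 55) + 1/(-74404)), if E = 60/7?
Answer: -520828/1464940363 ≈ -0.00035553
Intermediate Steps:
E = 60/7 (E = 60*(1/7) = 60/7 ≈ 8.5714)
1/(((-64 - E)*38 - 55) + 1/(-74404)) = 1/(((-64 - 1*60/7)*38 - 55) + 1/(-74404)) = 1/(((-64 - 60/7)*38 - 55) - 1/74404) = 1/((-508/7*38 - 55) - 1/74404) = 1/((-19304/7 - 55) - 1/74404) = 1/(-19689/7 - 1/74404) = 1/(-1464940363/520828) = -520828/1464940363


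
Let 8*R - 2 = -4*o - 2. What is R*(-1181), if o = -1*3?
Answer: -3543/2 ≈ -1771.5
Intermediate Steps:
o = -3
R = 3/2 (R = 1/4 + (-4*(-3) - 2)/8 = 1/4 + (12 - 2)/8 = 1/4 + (1/8)*10 = 1/4 + 5/4 = 3/2 ≈ 1.5000)
R*(-1181) = (3/2)*(-1181) = -3543/2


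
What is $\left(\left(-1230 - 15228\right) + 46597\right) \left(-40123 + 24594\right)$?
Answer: $-468028531$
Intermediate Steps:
$\left(\left(-1230 - 15228\right) + 46597\right) \left(-40123 + 24594\right) = \left(\left(-1230 - 15228\right) + 46597\right) \left(-15529\right) = \left(-16458 + 46597\right) \left(-15529\right) = 30139 \left(-15529\right) = -468028531$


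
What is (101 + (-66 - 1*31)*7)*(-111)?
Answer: 64158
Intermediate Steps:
(101 + (-66 - 1*31)*7)*(-111) = (101 + (-66 - 31)*7)*(-111) = (101 - 97*7)*(-111) = (101 - 679)*(-111) = -578*(-111) = 64158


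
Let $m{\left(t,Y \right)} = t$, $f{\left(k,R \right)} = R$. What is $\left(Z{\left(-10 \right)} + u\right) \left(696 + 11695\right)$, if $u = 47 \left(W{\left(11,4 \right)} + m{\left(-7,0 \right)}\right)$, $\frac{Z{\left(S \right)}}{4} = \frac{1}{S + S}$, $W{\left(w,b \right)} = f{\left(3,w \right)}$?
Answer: $\frac{11635149}{5} \approx 2.327 \cdot 10^{6}$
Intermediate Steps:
$W{\left(w,b \right)} = w$
$Z{\left(S \right)} = \frac{2}{S}$ ($Z{\left(S \right)} = \frac{4}{S + S} = \frac{4}{2 S} = 4 \frac{1}{2 S} = \frac{2}{S}$)
$u = 188$ ($u = 47 \left(11 - 7\right) = 47 \cdot 4 = 188$)
$\left(Z{\left(-10 \right)} + u\right) \left(696 + 11695\right) = \left(\frac{2}{-10} + 188\right) \left(696 + 11695\right) = \left(2 \left(- \frac{1}{10}\right) + 188\right) 12391 = \left(- \frac{1}{5} + 188\right) 12391 = \frac{939}{5} \cdot 12391 = \frac{11635149}{5}$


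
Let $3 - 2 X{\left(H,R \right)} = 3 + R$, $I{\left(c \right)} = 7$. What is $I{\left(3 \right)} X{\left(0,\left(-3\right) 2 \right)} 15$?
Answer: $315$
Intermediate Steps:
$X{\left(H,R \right)} = - \frac{R}{2}$ ($X{\left(H,R \right)} = \frac{3}{2} - \frac{3 + R}{2} = \frac{3}{2} - \left(\frac{3}{2} + \frac{R}{2}\right) = - \frac{R}{2}$)
$I{\left(3 \right)} X{\left(0,\left(-3\right) 2 \right)} 15 = 7 \left(- \frac{\left(-3\right) 2}{2}\right) 15 = 7 \left(\left(- \frac{1}{2}\right) \left(-6\right)\right) 15 = 7 \cdot 3 \cdot 15 = 21 \cdot 15 = 315$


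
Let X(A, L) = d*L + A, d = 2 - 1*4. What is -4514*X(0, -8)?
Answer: -72224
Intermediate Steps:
d = -2 (d = 2 - 4 = -2)
X(A, L) = A - 2*L (X(A, L) = -2*L + A = A - 2*L)
-4514*X(0, -8) = -4514*(0 - 2*(-8)) = -4514*(0 + 16) = -4514*16 = -72224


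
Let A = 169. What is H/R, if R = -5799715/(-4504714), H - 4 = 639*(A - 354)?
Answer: -532506746654/5799715 ≈ -91816.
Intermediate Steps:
H = -118211 (H = 4 + 639*(169 - 354) = 4 + 639*(-185) = 4 - 118215 = -118211)
R = 5799715/4504714 (R = -5799715*(-1/4504714) = 5799715/4504714 ≈ 1.2875)
H/R = -118211/5799715/4504714 = -118211*4504714/5799715 = -532506746654/5799715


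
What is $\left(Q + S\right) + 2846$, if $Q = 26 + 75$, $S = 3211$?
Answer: $6158$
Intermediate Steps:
$Q = 101$
$\left(Q + S\right) + 2846 = \left(101 + 3211\right) + 2846 = 3312 + 2846 = 6158$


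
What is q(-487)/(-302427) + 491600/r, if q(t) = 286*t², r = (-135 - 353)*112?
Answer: -494867537/2121336 ≈ -233.28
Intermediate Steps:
r = -54656 (r = -488*112 = -54656)
q(-487)/(-302427) + 491600/r = (286*(-487)²)/(-302427) + 491600/(-54656) = (286*237169)*(-1/302427) + 491600*(-1/54656) = 67830334*(-1/302427) - 30725/3416 = -139282/621 - 30725/3416 = -494867537/2121336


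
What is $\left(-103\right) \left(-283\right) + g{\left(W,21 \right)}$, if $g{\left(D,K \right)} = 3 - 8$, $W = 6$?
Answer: $29144$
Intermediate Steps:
$g{\left(D,K \right)} = -5$ ($g{\left(D,K \right)} = 3 - 8 = -5$)
$\left(-103\right) \left(-283\right) + g{\left(W,21 \right)} = \left(-103\right) \left(-283\right) - 5 = 29149 - 5 = 29144$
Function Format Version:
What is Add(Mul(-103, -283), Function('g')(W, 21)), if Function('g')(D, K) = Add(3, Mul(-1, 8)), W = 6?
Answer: 29144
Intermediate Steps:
Function('g')(D, K) = -5 (Function('g')(D, K) = Add(3, -8) = -5)
Add(Mul(-103, -283), Function('g')(W, 21)) = Add(Mul(-103, -283), -5) = Add(29149, -5) = 29144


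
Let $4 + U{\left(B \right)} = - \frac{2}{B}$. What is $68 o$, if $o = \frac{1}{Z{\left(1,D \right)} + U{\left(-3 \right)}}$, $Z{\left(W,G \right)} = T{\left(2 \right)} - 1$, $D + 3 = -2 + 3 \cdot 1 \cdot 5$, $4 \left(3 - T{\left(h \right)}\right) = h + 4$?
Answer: $-24$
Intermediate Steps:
$T{\left(h \right)} = 2 - \frac{h}{4}$ ($T{\left(h \right)} = 3 - \frac{h + 4}{4} = 3 - \frac{4 + h}{4} = 3 - \left(1 + \frac{h}{4}\right) = 2 - \frac{h}{4}$)
$D = 10$ ($D = -3 - \left(2 - 3 \cdot 1 \cdot 5\right) = -3 + \left(-2 + 3 \cdot 5\right) = -3 + \left(-2 + 15\right) = -3 + 13 = 10$)
$U{\left(B \right)} = -4 - \frac{2}{B}$
$Z{\left(W,G \right)} = \frac{1}{2}$ ($Z{\left(W,G \right)} = \left(2 - \frac{1}{2}\right) - 1 = \frac{3}{2} - 1 = \frac{1}{2}$)
$o = - \frac{6}{17}$ ($o = \frac{1}{\frac{1}{2} - \left(4 + \frac{2}{-3}\right)} = \frac{1}{\frac{1}{2} - \frac{10}{3}} = \frac{1}{- \frac{17}{6}} = - \frac{6}{17} \approx -0.35294$)
$68 o = 68 \left(- \frac{6}{17}\right) = -24$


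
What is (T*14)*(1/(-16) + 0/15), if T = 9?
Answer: -63/8 ≈ -7.8750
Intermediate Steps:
(T*14)*(1/(-16) + 0/15) = (9*14)*(1/(-16) + 0/15) = 126*(1*(-1/16) + 0*(1/15)) = 126*(-1/16 + 0) = 126*(-1/16) = -63/8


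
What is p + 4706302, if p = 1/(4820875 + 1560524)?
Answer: 30032790876499/6381399 ≈ 4.7063e+6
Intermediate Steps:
p = 1/6381399 ≈ 1.5671e-7
p + 4706302 = 1/6381399 + 4706302 = 30032790876499/6381399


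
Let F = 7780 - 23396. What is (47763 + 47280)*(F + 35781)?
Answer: 1916542095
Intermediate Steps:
F = -15616
(47763 + 47280)*(F + 35781) = (47763 + 47280)*(-15616 + 35781) = 95043*20165 = 1916542095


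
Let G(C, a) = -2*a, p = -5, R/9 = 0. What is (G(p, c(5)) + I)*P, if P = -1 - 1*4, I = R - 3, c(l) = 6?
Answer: 75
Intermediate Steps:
R = 0 (R = 9*0 = 0)
I = -3 (I = 0 - 3 = -3)
P = -5 (P = -1 - 4 = -5)
(G(p, c(5)) + I)*P = (-2*6 - 3)*(-5) = (-12 - 3)*(-5) = -15*(-5) = 75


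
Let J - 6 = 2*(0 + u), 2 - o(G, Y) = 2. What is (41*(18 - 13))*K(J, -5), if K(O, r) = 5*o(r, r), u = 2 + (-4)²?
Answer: 0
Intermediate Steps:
u = 18 (u = 2 + 16 = 18)
o(G, Y) = 0 (o(G, Y) = 2 - 1*2 = 2 - 2 = 0)
J = 42 (J = 6 + 2*(0 + 18) = 6 + 2*18 = 6 + 36 = 42)
K(O, r) = 0 (K(O, r) = 5*0 = 0)
(41*(18 - 13))*K(J, -5) = (41*(18 - 13))*0 = (41*5)*0 = 205*0 = 0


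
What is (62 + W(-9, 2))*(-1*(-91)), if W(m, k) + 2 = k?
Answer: 5642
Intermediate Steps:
W(m, k) = -2 + k
(62 + W(-9, 2))*(-1*(-91)) = (62 + (-2 + 2))*(-1*(-91)) = (62 + 0)*91 = 62*91 = 5642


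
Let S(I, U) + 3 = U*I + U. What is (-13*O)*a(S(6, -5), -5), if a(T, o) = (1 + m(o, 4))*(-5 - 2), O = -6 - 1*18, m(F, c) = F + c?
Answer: 0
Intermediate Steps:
S(I, U) = -3 + U + I*U (S(I, U) = -3 + (U*I + U) = -3 + (I*U + U) = -3 + (U + I*U) = -3 + U + I*U)
O = -24 (O = -6 - 18 = -24)
a(T, o) = -35 - 7*o (a(T, o) = (1 + (o + 4))*(-5 - 2) = (1 + (4 + o))*(-7) = (5 + o)*(-7) = -35 - 7*o)
(-13*O)*a(S(6, -5), -5) = (-13*(-24))*(-35 - 7*(-5)) = 312*(-35 + 35) = 312*0 = 0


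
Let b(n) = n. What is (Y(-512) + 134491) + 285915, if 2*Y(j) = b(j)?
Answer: 420150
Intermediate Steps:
Y(j) = j/2
(Y(-512) + 134491) + 285915 = ((½)*(-512) + 134491) + 285915 = (-256 + 134491) + 285915 = 134235 + 285915 = 420150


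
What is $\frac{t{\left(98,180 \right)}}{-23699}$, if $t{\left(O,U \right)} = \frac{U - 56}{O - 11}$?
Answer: $- \frac{124}{2061813} \approx -6.0141 \cdot 10^{-5}$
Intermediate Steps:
$t{\left(O,U \right)} = \frac{-56 + U}{-11 + O}$
$\frac{t{\left(98,180 \right)}}{-23699} = \frac{\frac{1}{-11 + 98} \left(-56 + 180\right)}{-23699} = \frac{1}{87} \cdot 124 \left(- \frac{1}{23699}\right) = \frac{124}{87} \left(- \frac{1}{23699}\right) = - \frac{124}{2061813}$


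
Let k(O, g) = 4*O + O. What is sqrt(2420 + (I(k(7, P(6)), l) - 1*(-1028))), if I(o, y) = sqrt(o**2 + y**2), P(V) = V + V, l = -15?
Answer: sqrt(3448 + 5*sqrt(58)) ≈ 59.043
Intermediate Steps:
P(V) = 2*V
k(O, g) = 5*O
sqrt(2420 + (I(k(7, P(6)), l) - 1*(-1028))) = sqrt(2420 + (sqrt((5*7)**2 + (-15)**2) - 1*(-1028))) = sqrt(2420 + (sqrt(35**2 + 225) + 1028)) = sqrt(2420 + (sqrt(1225 + 225) + 1028)) = sqrt(2420 + (sqrt(1450) + 1028)) = sqrt(2420 + (5*sqrt(58) + 1028)) = sqrt(2420 + (1028 + 5*sqrt(58))) = sqrt(3448 + 5*sqrt(58))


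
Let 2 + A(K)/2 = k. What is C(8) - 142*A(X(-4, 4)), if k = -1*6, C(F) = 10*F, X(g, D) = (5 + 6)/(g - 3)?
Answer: 2352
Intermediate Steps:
X(g, D) = 11/(-3 + g)
k = -6
A(K) = -16 (A(K) = -4 + 2*(-6) = -4 - 12 = -16)
C(8) - 142*A(X(-4, 4)) = 10*8 - 142*(-16) = 80 + 2272 = 2352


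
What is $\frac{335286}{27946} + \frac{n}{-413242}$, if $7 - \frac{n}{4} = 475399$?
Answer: $\frac{47923869135}{2887115233} \approx 16.599$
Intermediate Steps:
$n = -1901568$ ($n = 28 - 1901596 = -1901568$)
$\frac{335286}{27946} + \frac{n}{-413242} = \frac{335286}{27946} - \frac{1901568}{-413242} = 335286 \cdot \frac{1}{27946} - - \frac{950784}{206621} = \frac{167643}{13973} + \frac{950784}{206621} = \frac{47923869135}{2887115233}$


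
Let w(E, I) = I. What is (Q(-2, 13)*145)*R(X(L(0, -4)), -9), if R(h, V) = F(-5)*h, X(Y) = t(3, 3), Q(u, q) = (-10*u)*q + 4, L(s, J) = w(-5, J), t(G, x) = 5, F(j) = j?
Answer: -957000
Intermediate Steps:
L(s, J) = J
Q(u, q) = 4 - 10*q*u (Q(u, q) = -10*q*u + 4 = 4 - 10*q*u)
X(Y) = 5
R(h, V) = -5*h
(Q(-2, 13)*145)*R(X(L(0, -4)), -9) = ((4 - 10*13*(-2))*145)*(-5*5) = ((4 + 260)*145)*(-25) = (264*145)*(-25) = 38280*(-25) = -957000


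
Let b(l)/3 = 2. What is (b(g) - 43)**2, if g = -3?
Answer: 1369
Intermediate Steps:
b(l) = 6 (b(l) = 3*2 = 6)
(b(g) - 43)**2 = (6 - 43)**2 = (-37)**2 = 1369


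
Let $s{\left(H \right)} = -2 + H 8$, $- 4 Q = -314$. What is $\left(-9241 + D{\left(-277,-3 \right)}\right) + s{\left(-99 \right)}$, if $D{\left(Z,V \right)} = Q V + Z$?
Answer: $- \frac{21095}{2} \approx -10548.0$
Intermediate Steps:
$Q = \frac{157}{2}$ ($Q = \left(- \frac{1}{4}\right) \left(-314\right) = \frac{157}{2} \approx 78.5$)
$D{\left(Z,V \right)} = Z + \frac{157 V}{2}$ ($D{\left(Z,V \right)} = \frac{157 V}{2} + Z = Z + \frac{157 V}{2}$)
$s{\left(H \right)} = -2 + 8 H$
$\left(-9241 + D{\left(-277,-3 \right)}\right) + s{\left(-99 \right)} = \left(-9241 + \left(-277 + \frac{157}{2} \left(-3\right)\right)\right) + \left(-2 + 8 \left(-99\right)\right) = \left(-9241 - \frac{1025}{2}\right) - 794 = - \frac{19507}{2} - 794 = - \frac{21095}{2}$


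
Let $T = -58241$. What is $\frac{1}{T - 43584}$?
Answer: $- \frac{1}{101825} \approx -9.8208 \cdot 10^{-6}$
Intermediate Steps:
$\frac{1}{T - 43584} = \frac{1}{-58241 - 43584} = \frac{1}{-101825} = - \frac{1}{101825}$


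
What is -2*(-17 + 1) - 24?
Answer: 8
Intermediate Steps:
-2*(-17 + 1) - 24 = -2*(-16) - 24 = 32 - 24 = 8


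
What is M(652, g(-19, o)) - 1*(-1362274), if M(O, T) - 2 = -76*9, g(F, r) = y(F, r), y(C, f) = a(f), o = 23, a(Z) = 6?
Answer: 1361592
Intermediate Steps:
y(C, f) = 6
g(F, r) = 6
M(O, T) = -682 (M(O, T) = 2 - 76*9 = 2 - 684 = -682)
M(652, g(-19, o)) - 1*(-1362274) = -682 - 1*(-1362274) = -682 + 1362274 = 1361592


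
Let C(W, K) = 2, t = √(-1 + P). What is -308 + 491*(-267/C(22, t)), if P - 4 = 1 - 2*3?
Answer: -131713/2 ≈ -65857.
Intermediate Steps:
P = -1 (P = 4 + (1 - 2*3) = 4 + (1 - 6) = 4 - 5 = -1)
t = I*√2 (t = √(-1 - 1) = √(-2) = I*√2 ≈ 1.4142*I)
-308 + 491*(-267/C(22, t)) = -308 + 491*(-267/2) = -308 - 131097/2 = -131713/2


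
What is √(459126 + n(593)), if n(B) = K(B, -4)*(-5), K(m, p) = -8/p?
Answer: 2*√114779 ≈ 677.58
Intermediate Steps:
n(B) = -10 (n(B) = -8/(-4)*(-5) = -8*(-¼)*(-5) = 2*(-5) = -10)
√(459126 + n(593)) = √(459126 - 10) = √459116 = 2*√114779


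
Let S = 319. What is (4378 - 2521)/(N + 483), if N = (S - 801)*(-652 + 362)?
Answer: 1857/140263 ≈ 0.013239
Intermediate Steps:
N = 139780 (N = (319 - 801)*(-652 + 362) = -482*(-290) = 139780)
(4378 - 2521)/(N + 483) = (4378 - 2521)/(139780 + 483) = 1857/140263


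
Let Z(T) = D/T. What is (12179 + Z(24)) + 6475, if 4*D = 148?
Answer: 447733/24 ≈ 18656.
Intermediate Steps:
D = 37 (D = (¼)*148 = 37)
Z(T) = 37/T
(12179 + Z(24)) + 6475 = (12179 + 37/24) + 6475 = 292333/24 + 6475 = 447733/24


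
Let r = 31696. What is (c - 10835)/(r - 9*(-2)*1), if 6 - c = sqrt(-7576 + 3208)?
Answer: -10829/31714 - 2*I*sqrt(273)/15857 ≈ -0.34146 - 0.002084*I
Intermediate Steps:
c = 6 - 4*I*sqrt(273) (c = 6 - sqrt(-7576 + 3208) = 6 - sqrt(-4368) = 6 - 4*I*sqrt(273) ≈ 6.0 - 66.091*I)
(c - 10835)/(r - 9*(-2)*1) = ((6 - 4*I*sqrt(273)) - 10835)/(31696 - 9*(-2)*1) = (-10829 - 4*I*sqrt(273))/(31696 + 18*1) = (-10829 - 4*I*sqrt(273))/(31696 + 18) = (-10829 - 4*I*sqrt(273))/31714 = (-10829 - 4*I*sqrt(273))*(1/31714) = -10829/31714 - 2*I*sqrt(273)/15857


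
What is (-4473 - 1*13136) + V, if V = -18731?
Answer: -36340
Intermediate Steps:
(-4473 - 1*13136) + V = (-4473 - 1*13136) - 18731 = (-4473 - 13136) - 18731 = -17609 - 18731 = -36340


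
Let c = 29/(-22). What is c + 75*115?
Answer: 189721/22 ≈ 8623.7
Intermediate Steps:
c = -29/22 (c = 29*(-1/22) = -29/22 ≈ -1.3182)
c + 75*115 = -29/22 + 75*115 = -29/22 + 8625 = 189721/22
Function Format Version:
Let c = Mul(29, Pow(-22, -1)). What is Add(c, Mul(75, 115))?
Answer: Rational(189721, 22) ≈ 8623.7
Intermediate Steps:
c = Rational(-29, 22) (c = Mul(29, Rational(-1, 22)) = Rational(-29, 22) ≈ -1.3182)
Add(c, Mul(75, 115)) = Add(Rational(-29, 22), Mul(75, 115)) = Add(Rational(-29, 22), 8625) = Rational(189721, 22)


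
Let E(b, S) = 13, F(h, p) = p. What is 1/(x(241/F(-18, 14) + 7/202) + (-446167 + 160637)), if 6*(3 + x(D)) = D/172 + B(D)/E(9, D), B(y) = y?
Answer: -3161704/902770076207 ≈ -3.5022e-6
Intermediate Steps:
x(D) = -3 + 185*D/13416 (x(D) = -3 + (D/172 + D/13)/6 = -3 + (185*D/2236)/6 = -3 + 185*D/13416)
1/(x(241/F(-18, 14) + 7/202) + (-446167 + 160637)) = 1/((-3 + 185*(241/14 + 7/202)/13416) + (-446167 + 160637)) = 1/((-3 + 185*(241*(1/14) + 7*(1/202))/13416) - 285530) = 1/((-3 + 185*(241/14 + 7/202)/13416) - 285530) = 1/((-3 + (185/13416)*(12195/707)) - 285530) = 1/((-3 + 752025/3161704) - 285530) = 1/(-8733087/3161704 - 285530) = 1/(-902770076207/3161704) = -3161704/902770076207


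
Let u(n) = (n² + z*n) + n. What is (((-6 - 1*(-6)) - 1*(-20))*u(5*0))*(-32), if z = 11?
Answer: 0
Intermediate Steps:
u(n) = n² + 12*n (u(n) = (n² + 11*n) + n = n² + 12*n)
(((-6 - 1*(-6)) - 1*(-20))*u(5*0))*(-32) = (((-6 - 1*(-6)) - 1*(-20))*((5*0)*(12 + 5*0)))*(-32) = (((-6 + 6) + 20)*(0*(12 + 0)))*(-32) = ((0 + 20)*(0*12))*(-32) = (20*0)*(-32) = 0*(-32) = 0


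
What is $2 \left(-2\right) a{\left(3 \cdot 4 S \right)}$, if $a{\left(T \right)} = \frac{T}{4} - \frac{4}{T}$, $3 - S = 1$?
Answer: $- \frac{70}{3} \approx -23.333$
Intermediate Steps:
$S = 2$ ($S = 3 - 1 = 2$)
$a{\left(T \right)} = - \frac{4}{T} + \frac{T}{4}$ ($a{\left(T \right)} = T \frac{1}{4} - \frac{4}{T} = \frac{T}{4} - \frac{4}{T} = - \frac{4}{T} + \frac{T}{4}$)
$2 \left(-2\right) a{\left(3 \cdot 4 S \right)} = 2 \left(-2\right) \left(- \frac{4}{3 \cdot 4 \cdot 2} + \frac{3 \cdot 4 \cdot 2}{4}\right) = - 4 \left(- \frac{4}{12 \cdot 2} + \frac{12 \cdot 2}{4}\right) = - 4 \left(- \frac{4}{24} + \frac{1}{4} \cdot 24\right) = - 4 \left(\left(-4\right) \frac{1}{24} + 6\right) = - 4 \left(- \frac{1}{6} + 6\right) = \left(-4\right) \frac{35}{6} = - \frac{70}{3}$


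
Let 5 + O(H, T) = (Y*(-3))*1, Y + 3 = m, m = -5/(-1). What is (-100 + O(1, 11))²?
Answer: 12321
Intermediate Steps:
m = 5 (m = -5*(-1) = 5)
Y = 2 (Y = -3 + 5 = 2)
O(H, T) = -11 (O(H, T) = -5 + (2*(-3))*1 = -5 - 6*1 = -5 - 6 = -11)
(-100 + O(1, 11))² = (-100 - 11)² = (-111)² = 12321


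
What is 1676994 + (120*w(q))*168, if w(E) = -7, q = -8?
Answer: 1535874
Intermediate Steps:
1676994 + (120*w(q))*168 = 1676994 + (120*(-7))*168 = 1676994 - 840*168 = 1676994 - 141120 = 1535874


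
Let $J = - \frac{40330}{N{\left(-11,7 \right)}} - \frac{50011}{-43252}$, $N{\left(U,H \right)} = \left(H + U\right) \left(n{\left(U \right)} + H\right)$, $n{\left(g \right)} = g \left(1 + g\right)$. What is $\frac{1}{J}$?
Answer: $\frac{5060484}{441939577} \approx 0.011451$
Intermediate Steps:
$N{\left(U,H \right)} = \left(H + U\right) \left(H + U \left(1 + U\right)\right)$ ($N{\left(U,H \right)} = \left(H + U\right) \left(U \left(1 + U\right) + H\right) = \left(H + U\right) \left(H + U \left(1 + U\right)\right)$)
$J = \frac{441939577}{5060484}$ ($J = - \frac{40330}{7^{2} + 7 \left(-11\right) + \left(-11\right)^{2} \left(1 - 11\right) + 7 \left(-11\right) \left(1 - 11\right)} - \frac{50011}{-43252} = - \frac{40330}{49 - 77 + 121 \left(-10\right) + 7 \left(-11\right) \left(-10\right)} - - \frac{50011}{43252} = - \frac{40330}{49 - 77 - 1210 + 770} + \frac{50011}{43252} = - \frac{40330}{-468} + \frac{50011}{43252} = \left(-40330\right) \left(- \frac{1}{468}\right) + \frac{50011}{43252} = \frac{20165}{234} + \frac{50011}{43252} = \frac{441939577}{5060484} \approx 87.332$)
$\frac{1}{J} = \frac{1}{\frac{441939577}{5060484}} = \frac{5060484}{441939577}$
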